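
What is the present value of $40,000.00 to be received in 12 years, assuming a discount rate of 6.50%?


Present value formula: PV = FV / (1 + r)^t
PV = $40,000.00 / (1 + 0.065)^12
PV = $40,000.00 / 2.1290962
PV = $18,787.31

PV = FV / (1 + r)^t = $18,787.31


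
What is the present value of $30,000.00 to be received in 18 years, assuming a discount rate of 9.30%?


Present value formula: PV = FV / (1 + r)^t
PV = $30,000.00 / (1 + 0.093)^18
PV = $30,000.00 / 4.956361
PV = $6,052.83

PV = FV / (1 + r)^t = $6,052.83


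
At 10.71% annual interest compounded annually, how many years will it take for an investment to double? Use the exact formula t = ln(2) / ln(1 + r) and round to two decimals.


Doubling condition: (1 + r)^t = 2
Take ln of both sides: t × ln(1 + r) = ln(2)
t = ln(2) / ln(1 + r)
t = 0.693147 / 0.101744
t = 6.81

t = ln(2) / ln(1 + r) = 6.81 years


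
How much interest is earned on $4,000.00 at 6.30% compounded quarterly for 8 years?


Compound interest earned = final amount − principal.
A = P(1 + r/n)^(nt) = $4,000.00 × (1 + 0.063/4)^(4 × 8) = $6,595.36
Interest = A − P = $6,595.36 − $4,000.00 = $2,595.36

Interest = A - P = $2,595.36


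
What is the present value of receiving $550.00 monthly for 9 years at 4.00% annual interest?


Present value of an ordinary annuity: PV = PMT × (1 − (1 + r)^(−n)) / r
Monthly rate r = 0.04/12 ≈ 0.00333333, n = 108
PV = $550.00 × (1 − (1 + 0.04/12)^(−108)) / (0.04/12)
PV = $550.00 × 90.571761
PV = $49,814.47

PV = PMT × (1-(1+r)^(-n))/r = $49,814.47


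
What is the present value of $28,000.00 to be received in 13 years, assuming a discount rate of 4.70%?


Present value formula: PV = FV / (1 + r)^t
PV = $28,000.00 / (1 + 0.047)^13
PV = $28,000.00 / 1.816799
PV = $15,411.72

PV = FV / (1 + r)^t = $15,411.72


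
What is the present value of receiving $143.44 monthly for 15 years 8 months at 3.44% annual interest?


Present value of an ordinary annuity: PV = PMT × (1 − (1 + r)^(−n)) / r
Monthly rate r = 0.0344/12 ≈ 0.00286667, n = 188
PV = $143.44 × (1 − (1 + 0.0344/12)^(−188)) / (0.0344/12)
PV = $143.44 × 145.179023
PV = $20,824.48

PV = PMT × (1-(1+r)^(-n))/r = $20,824.48


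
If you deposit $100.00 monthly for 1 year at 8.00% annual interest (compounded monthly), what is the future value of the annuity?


Future value of an ordinary annuity: FV = PMT × ((1 + r)^n − 1) / r
Monthly rate r = 0.08/12 ≈ 0.00666667, n = 12
FV = $100.00 × ((1 + 0.08/12)^12 − 1) / (0.08/12)
FV = $100.00 × 12.449926
FV = $1,244.99

FV = PMT × ((1+r)^n - 1)/r = $1,244.99


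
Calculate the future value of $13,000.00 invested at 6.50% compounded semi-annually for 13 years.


Compound interest formula: A = P(1 + r/n)^(nt)
A = $13,000.00 × (1 + 0.065/2)^(2 × 13)
Growth factor: (1 + 0.065/2)^26 = 2.296897
A = $13,000.00 × 2.296897
A = $29,859.66

A = P(1 + r/n)^(nt) = $29,859.66


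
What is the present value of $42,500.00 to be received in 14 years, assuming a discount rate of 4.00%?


Present value formula: PV = FV / (1 + r)^t
PV = $42,500.00 / (1 + 0.04)^14
PV = $42,500.00 / 1.7316764
PV = $24,542.69

PV = FV / (1 + r)^t = $24,542.69


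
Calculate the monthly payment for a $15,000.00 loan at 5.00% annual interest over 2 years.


Loan payment formula: PMT = PV × r / (1 − (1 + r)^(−n))
Monthly rate r = 0.05/12 ≈ 0.00416667, n = 24 months
Denominator: 1 − (1 + 0.05/12)^(−24) = 0.094975
PMT = $15,000.00 × (0.05/12) / 0.094975
PMT = $658.07 per month

PMT = PV × r / (1-(1+r)^(-n)) = $658.07/month


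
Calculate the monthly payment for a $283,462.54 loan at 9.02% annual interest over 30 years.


Loan payment formula: PMT = PV × r / (1 − (1 + r)^(−n))
Monthly rate r = 0.0902/12 ≈ 0.00751667, n = 360 months
Denominator: 1 − (1 + 0.0902/12)^(−360) = 0.932517
PMT = $283,462.54 × (0.0902/12) / 0.932517
PMT = $2,284.88 per month

PMT = PV × r / (1-(1+r)^(-n)) = $2,284.88/month


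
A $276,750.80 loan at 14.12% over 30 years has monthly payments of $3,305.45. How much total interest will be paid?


Total paid over the life of the loan = PMT × n.
Total paid = $3,305.45 × 360 = $1,189,962.00
Total interest = total paid − principal = $1,189,962.00 − $276,750.80 = $913,211.20

Total interest = (PMT × n) - PV = $913,211.20


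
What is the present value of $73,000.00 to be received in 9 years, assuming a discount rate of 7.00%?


Present value formula: PV = FV / (1 + r)^t
PV = $73,000.00 / (1 + 0.07)^9
PV = $73,000.00 / 1.8384592
PV = $39,707.16

PV = FV / (1 + r)^t = $39,707.16


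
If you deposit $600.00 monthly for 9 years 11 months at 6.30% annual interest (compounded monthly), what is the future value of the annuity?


Future value of an ordinary annuity: FV = PMT × ((1 + r)^n − 1) / r
Monthly rate r = 0.063/12 = 0.00525, n = 119
FV = $600.00 × ((1 + 0.063/12)^119 − 1) / (0.063/12)
FV = $600.00 × 164.710291
FV = $98,826.17

FV = PMT × ((1+r)^n - 1)/r = $98,826.17


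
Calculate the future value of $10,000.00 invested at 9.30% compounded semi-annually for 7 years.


Compound interest formula: A = P(1 + r/n)^(nt)
A = $10,000.00 × (1 + 0.093/2)^(2 × 7)
Growth factor: (1 + 0.093/2)^14 = 1.889510
A = $10,000.00 × 1.889510
A = $18,895.10

A = P(1 + r/n)^(nt) = $18,895.10


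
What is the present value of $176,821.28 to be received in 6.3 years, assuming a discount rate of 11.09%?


Present value formula: PV = FV / (1 + r)^t
PV = $176,821.28 / (1 + 0.1109)^6.3
PV = $176,821.28 / 1.939779
PV = $91,155.37

PV = FV / (1 + r)^t = $91,155.37


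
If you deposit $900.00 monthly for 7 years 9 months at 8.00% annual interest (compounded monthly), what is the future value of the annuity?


Future value of an ordinary annuity: FV = PMT × ((1 + r)^n − 1) / r
Monthly rate r = 0.08/12 ≈ 0.00666667, n = 93
FV = $900.00 × ((1 + 0.08/12)^93 − 1) / (0.08/12)
FV = $900.00 × 128.266077
FV = $115,439.47

FV = PMT × ((1+r)^n - 1)/r = $115,439.47


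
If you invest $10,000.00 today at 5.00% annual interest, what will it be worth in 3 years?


Future value formula: FV = PV × (1 + r)^t
FV = $10,000.00 × (1 + 0.05)^3
FV = $10,000.00 × 1.157625
FV = $11,576.25

FV = PV × (1 + r)^t = $11,576.25


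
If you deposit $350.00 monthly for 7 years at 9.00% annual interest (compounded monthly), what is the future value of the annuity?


Future value of an ordinary annuity: FV = PMT × ((1 + r)^n − 1) / r
Monthly rate r = 0.09/12 = 0.0075, n = 84
FV = $350.00 × ((1 + 0.09/12)^84 − 1) / (0.09/12)
FV = $350.00 × 116.426928
FV = $40,749.42

FV = PMT × ((1+r)^n - 1)/r = $40,749.42


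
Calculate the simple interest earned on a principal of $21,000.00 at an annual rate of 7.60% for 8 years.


Simple interest formula: I = P × r × t
I = $21,000.00 × 0.076 × 8
I = $12,768.00

I = P × r × t = $12,768.00


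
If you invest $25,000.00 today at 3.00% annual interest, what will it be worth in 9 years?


Future value formula: FV = PV × (1 + r)^t
FV = $25,000.00 × (1 + 0.03)^9
FV = $25,000.00 × 1.3047732
FV = $32,619.33

FV = PV × (1 + r)^t = $32,619.33


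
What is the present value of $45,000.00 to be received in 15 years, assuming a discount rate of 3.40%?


Present value formula: PV = FV / (1 + r)^t
PV = $45,000.00 / (1 + 0.034)^15
PV = $45,000.00 / 1.651232
PV = $27,252.38

PV = FV / (1 + r)^t = $27,252.38


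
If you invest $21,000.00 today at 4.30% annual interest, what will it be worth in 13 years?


Future value formula: FV = PV × (1 + r)^t
FV = $21,000.00 × (1 + 0.043)^13
FV = $21,000.00 × 1.728606
FV = $36,300.73

FV = PV × (1 + r)^t = $36,300.73


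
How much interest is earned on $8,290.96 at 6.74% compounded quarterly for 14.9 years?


Compound interest earned = final amount − principal.
A = P(1 + r/n)^(nt) = $8,290.96 × (1 + 0.0674/4)^(4 × 14.9) = $22,444.79
Interest = A − P = $22,444.79 − $8,290.96 = $14,153.83

Interest = A - P = $14,153.83


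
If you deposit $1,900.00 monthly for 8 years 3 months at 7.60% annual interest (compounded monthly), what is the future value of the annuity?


Future value of an ordinary annuity: FV = PMT × ((1 + r)^n − 1) / r
Monthly rate r = 0.076/12 ≈ 0.00633333, n = 99
FV = $1,900.00 × ((1 + 0.076/12)^99 − 1) / (0.076/12)
FV = $1,900.00 × 137.098206
FV = $260,486.59

FV = PMT × ((1+r)^n - 1)/r = $260,486.59


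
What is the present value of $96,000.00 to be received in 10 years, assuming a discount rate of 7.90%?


Present value formula: PV = FV / (1 + r)^t
PV = $96,000.00 / (1 + 0.079)^10
PV = $96,000.00 / 2.139018
PV = $44,880.41

PV = FV / (1 + r)^t = $44,880.41


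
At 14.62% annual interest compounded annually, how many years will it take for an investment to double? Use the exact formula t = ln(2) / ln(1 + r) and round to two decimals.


Doubling condition: (1 + r)^t = 2
Take ln of both sides: t × ln(1 + r) = ln(2)
t = ln(2) / ln(1 + r)
t = 0.693147 / 0.136452
t = 5.08

t = ln(2) / ln(1 + r) = 5.08 years


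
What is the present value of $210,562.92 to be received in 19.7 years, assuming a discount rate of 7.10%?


Present value formula: PV = FV / (1 + r)^t
PV = $210,562.92 / (1 + 0.071)^19.7
PV = $210,562.92 / 3.8623584
PV = $54,516.67

PV = FV / (1 + r)^t = $54,516.67


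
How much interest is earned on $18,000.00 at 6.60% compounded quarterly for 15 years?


Compound interest earned = final amount − principal.
A = P(1 + r/n)^(nt) = $18,000.00 × (1 + 0.066/4)^(4 × 15) = $48,052.44
Interest = A − P = $48,052.44 − $18,000.00 = $30,052.44

Interest = A - P = $30,052.44


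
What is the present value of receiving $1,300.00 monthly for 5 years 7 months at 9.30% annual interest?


Present value of an ordinary annuity: PV = PMT × (1 − (1 + r)^(−n)) / r
Monthly rate r = 0.093/12 = 0.00775, n = 67
PV = $1,300.00 × (1 − (1 + 0.093/12)^(−67)) / (0.093/12)
PV = $1,300.00 × 52.108545
PV = $67,741.11

PV = PMT × (1-(1+r)^(-n))/r = $67,741.11


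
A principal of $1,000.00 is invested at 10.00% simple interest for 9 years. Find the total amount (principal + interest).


Total amount formula: A = P(1 + rt) = P + P·r·t
Interest: I = P × r × t = $1,000.00 × 0.1 × 9 = $900.00
A = P + I = $1,000.00 + $900.00 = $1,900.00

A = P + I = P(1 + rt) = $1,900.00


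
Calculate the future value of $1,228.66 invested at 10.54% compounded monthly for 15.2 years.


Compound interest formula: A = P(1 + r/n)^(nt)
A = $1,228.66 × (1 + 0.1054/12)^(12 × 15.2)
Growth factor: (1 + 0.1054/12)^182.4 = 4.928749
A = $1,228.66 × 4.928749
A = $6,055.76

A = P(1 + r/n)^(nt) = $6,055.76


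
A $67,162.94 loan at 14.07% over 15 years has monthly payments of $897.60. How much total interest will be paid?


Total paid over the life of the loan = PMT × n.
Total paid = $897.60 × 180 = $161,568.00
Total interest = total paid − principal = $161,568.00 − $67,162.94 = $94,405.06

Total interest = (PMT × n) - PV = $94,405.06


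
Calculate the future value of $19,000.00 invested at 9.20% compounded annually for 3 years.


Compound interest formula: A = P(1 + r/n)^(nt)
A = $19,000.00 × (1 + 0.092/1)^(1 × 3)
Growth factor: (1 + 0.092/1)^3 = 1.3021707
A = $19,000.00 × 1.3021707
A = $24,741.24

A = P(1 + r/n)^(nt) = $24,741.24


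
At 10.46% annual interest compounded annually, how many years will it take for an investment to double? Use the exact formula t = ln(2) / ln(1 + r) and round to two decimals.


Doubling condition: (1 + r)^t = 2
Take ln of both sides: t × ln(1 + r) = ln(2)
t = ln(2) / ln(1 + r)
t = 0.693147 / 0.099483
t = 6.97

t = ln(2) / ln(1 + r) = 6.97 years


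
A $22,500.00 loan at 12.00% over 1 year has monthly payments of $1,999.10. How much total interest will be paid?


Total paid over the life of the loan = PMT × n.
Total paid = $1,999.10 × 12 = $23,989.20
Total interest = total paid − principal = $23,989.20 − $22,500.00 = $1,489.20

Total interest = (PMT × n) - PV = $1,489.20


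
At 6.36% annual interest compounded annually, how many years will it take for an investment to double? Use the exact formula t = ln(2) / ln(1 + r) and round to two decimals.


Doubling condition: (1 + r)^t = 2
Take ln of both sides: t × ln(1 + r) = ln(2)
t = ln(2) / ln(1 + r)
t = 0.693147 / 0.061659
t = 11.24

t = ln(2) / ln(1 + r) = 11.24 years


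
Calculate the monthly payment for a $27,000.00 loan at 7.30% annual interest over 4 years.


Loan payment formula: PMT = PV × r / (1 − (1 + r)^(−n))
Monthly rate r = 0.073/12 ≈ 0.00608333, n = 48 months
Denominator: 1 − (1 + 0.073/12)^(−48) = 0.252571
PMT = $27,000.00 × (0.073/12) / 0.252571
PMT = $650.31 per month

PMT = PV × r / (1-(1+r)^(-n)) = $650.31/month


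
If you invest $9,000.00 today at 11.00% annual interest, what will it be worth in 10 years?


Future value formula: FV = PV × (1 + r)^t
FV = $9,000.00 × (1 + 0.11)^10
FV = $9,000.00 × 2.839421
FV = $25,554.79

FV = PV × (1 + r)^t = $25,554.79


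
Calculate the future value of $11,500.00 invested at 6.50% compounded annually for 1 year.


Compound interest formula: A = P(1 + r/n)^(nt)
A = $11,500.00 × (1 + 0.065/1)^(1 × 1)
Growth factor: (1 + 0.065/1)^1 = 1.065000
A = $11,500.00 × 1.065000
A = $12,247.50

A = P(1 + r/n)^(nt) = $12,247.50


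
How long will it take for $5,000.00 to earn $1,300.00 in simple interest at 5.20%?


Rearrange the simple interest formula for t:
I = P × r × t  ⇒  t = I / (P × r)
t = $1,300.00 / ($5,000.00 × 0.052)
t = 5

t = I/(P×r) = 5 years


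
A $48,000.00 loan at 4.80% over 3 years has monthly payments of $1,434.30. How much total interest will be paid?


Total paid over the life of the loan = PMT × n.
Total paid = $1,434.30 × 36 = $51,634.80
Total interest = total paid − principal = $51,634.80 − $48,000.00 = $3,634.80

Total interest = (PMT × n) - PV = $3,634.80


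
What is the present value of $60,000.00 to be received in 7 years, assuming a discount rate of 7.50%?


Present value formula: PV = FV / (1 + r)^t
PV = $60,000.00 / (1 + 0.075)^7
PV = $60,000.00 / 1.6590491
PV = $36,165.29

PV = FV / (1 + r)^t = $36,165.29


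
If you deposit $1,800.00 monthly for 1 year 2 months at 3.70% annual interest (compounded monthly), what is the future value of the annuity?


Future value of an ordinary annuity: FV = PMT × ((1 + r)^n − 1) / r
Monthly rate r = 0.037/12 ≈ 0.00308333, n = 14
FV = $1,800.00 × ((1 + 0.037/12)^14 − 1) / (0.037/12)
FV = $1,800.00 × 14.284073
FV = $25,711.33

FV = PMT × ((1+r)^n - 1)/r = $25,711.33


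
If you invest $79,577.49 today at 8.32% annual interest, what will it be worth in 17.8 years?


Future value formula: FV = PV × (1 + r)^t
FV = $79,577.49 × (1 + 0.0832)^17.8
FV = $79,577.49 × 4.14776358
FV = $330,068.61

FV = PV × (1 + r)^t = $330,068.61


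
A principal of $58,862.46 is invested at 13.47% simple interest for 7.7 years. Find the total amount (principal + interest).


Total amount formula: A = P(1 + rt) = P + P·r·t
Interest: I = P × r × t = $58,862.46 × 0.1347 × 7.7 = $61,051.55
A = P + I = $58,862.46 + $61,051.55 = $119,914.01

A = P + I = P(1 + rt) = $119,914.01


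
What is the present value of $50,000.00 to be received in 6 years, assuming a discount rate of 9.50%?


Present value formula: PV = FV / (1 + r)^t
PV = $50,000.00 / (1 + 0.095)^6
PV = $50,000.00 / 1.7237914
PV = $29,005.83

PV = FV / (1 + r)^t = $29,005.83


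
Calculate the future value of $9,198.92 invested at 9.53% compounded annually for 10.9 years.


Compound interest formula: A = P(1 + r/n)^(nt)
A = $9,198.92 × (1 + 0.0953/1)^(1 × 10.9)
Growth factor: (1 + 0.0953/1)^10.9 = 2.6971845
A = $9,198.92 × 2.6971845
A = $24,811.18

A = P(1 + r/n)^(nt) = $24,811.18


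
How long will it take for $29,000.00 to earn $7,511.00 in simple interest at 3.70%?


Rearrange the simple interest formula for t:
I = P × r × t  ⇒  t = I / (P × r)
t = $7,511.00 / ($29,000.00 × 0.037)
t = 7

t = I/(P×r) = 7 years


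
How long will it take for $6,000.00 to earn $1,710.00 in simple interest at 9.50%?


Rearrange the simple interest formula for t:
I = P × r × t  ⇒  t = I / (P × r)
t = $1,710.00 / ($6,000.00 × 0.095)
t = 3

t = I/(P×r) = 3 years


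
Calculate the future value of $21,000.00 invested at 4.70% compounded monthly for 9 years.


Compound interest formula: A = P(1 + r/n)^(nt)
A = $21,000.00 × (1 + 0.047/12)^(12 × 9)
Growth factor: (1 + 0.047/12)^108 = 1.52527357
A = $21,000.00 × 1.52527357
A = $32,030.74

A = P(1 + r/n)^(nt) = $32,030.74


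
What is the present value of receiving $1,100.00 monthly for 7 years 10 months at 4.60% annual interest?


Present value of an ordinary annuity: PV = PMT × (1 − (1 + r)^(−n)) / r
Monthly rate r = 0.046/12 ≈ 0.00383333, n = 94
PV = $1,100.00 × (1 − (1 + 0.046/12)^(−94)) / (0.046/12)
PV = $1,100.00 × 78.802324
PV = $86,682.56

PV = PMT × (1-(1+r)^(-n))/r = $86,682.56


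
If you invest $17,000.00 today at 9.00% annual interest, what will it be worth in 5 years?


Future value formula: FV = PV × (1 + r)^t
FV = $17,000.00 × (1 + 0.09)^5
FV = $17,000.00 × 1.538624
FV = $26,156.61

FV = PV × (1 + r)^t = $26,156.61


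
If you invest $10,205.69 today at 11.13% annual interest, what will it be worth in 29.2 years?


Future value formula: FV = PV × (1 + r)^t
FV = $10,205.69 × (1 + 0.1113)^29.2
FV = $10,205.69 × 21.7908604
FV = $222,390.77

FV = PV × (1 + r)^t = $222,390.77


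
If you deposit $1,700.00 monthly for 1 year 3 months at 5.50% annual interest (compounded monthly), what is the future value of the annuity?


Future value of an ordinary annuity: FV = PMT × ((1 + r)^n − 1) / r
Monthly rate r = 0.055/12 ≈ 0.00458333, n = 15
FV = $1,700.00 × ((1 + 0.055/12)^15 − 1) / (0.055/12)
FV = $1,700.00 × 15.490941
FV = $26,334.60

FV = PMT × ((1+r)^n - 1)/r = $26,334.60


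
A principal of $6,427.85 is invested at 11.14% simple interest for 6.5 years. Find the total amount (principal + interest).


Total amount formula: A = P(1 + rt) = P + P·r·t
Interest: I = P × r × t = $6,427.85 × 0.1114 × 6.5 = $4,654.41
A = P + I = $6,427.85 + $4,654.41 = $11,082.26

A = P + I = P(1 + rt) = $11,082.26


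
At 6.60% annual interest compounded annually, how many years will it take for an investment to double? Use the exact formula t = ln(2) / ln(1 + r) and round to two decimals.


Doubling condition: (1 + r)^t = 2
Take ln of both sides: t × ln(1 + r) = ln(2)
t = ln(2) / ln(1 + r)
t = 0.693147 / 0.063913
t = 10.85

t = ln(2) / ln(1 + r) = 10.85 years


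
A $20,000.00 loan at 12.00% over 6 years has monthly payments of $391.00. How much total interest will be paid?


Total paid over the life of the loan = PMT × n.
Total paid = $391.00 × 72 = $28,152.00
Total interest = total paid − principal = $28,152.00 − $20,000.00 = $8,152.00

Total interest = (PMT × n) - PV = $8,152.00


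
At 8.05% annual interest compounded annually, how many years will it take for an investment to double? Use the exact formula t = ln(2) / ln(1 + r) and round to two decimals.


Doubling condition: (1 + r)^t = 2
Take ln of both sides: t × ln(1 + r) = ln(2)
t = ln(2) / ln(1 + r)
t = 0.693147 / 0.077424
t = 8.95

t = ln(2) / ln(1 + r) = 8.95 years


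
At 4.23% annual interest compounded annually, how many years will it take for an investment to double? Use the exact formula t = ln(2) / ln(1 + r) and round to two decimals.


Doubling condition: (1 + r)^t = 2
Take ln of both sides: t × ln(1 + r) = ln(2)
t = ln(2) / ln(1 + r)
t = 0.693147 / 0.041430
t = 16.73

t = ln(2) / ln(1 + r) = 16.73 years


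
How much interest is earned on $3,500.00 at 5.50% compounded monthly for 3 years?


Compound interest earned = final amount − principal.
A = P(1 + r/n)^(nt) = $3,500.00 × (1 + 0.055/12)^(12 × 3) = $4,126.32
Interest = A − P = $4,126.32 − $3,500.00 = $626.32

Interest = A - P = $626.32


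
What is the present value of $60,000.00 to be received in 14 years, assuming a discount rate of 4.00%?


Present value formula: PV = FV / (1 + r)^t
PV = $60,000.00 / (1 + 0.04)^14
PV = $60,000.00 / 1.73167645
PV = $34,648.50

PV = FV / (1 + r)^t = $34,648.50


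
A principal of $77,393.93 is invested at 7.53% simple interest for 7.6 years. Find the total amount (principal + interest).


Total amount formula: A = P(1 + rt) = P + P·r·t
Interest: I = P × r × t = $77,393.93 × 0.0753 × 7.6 = $44,291.00
A = P + I = $77,393.93 + $44,291.00 = $121,684.93

A = P + I = P(1 + rt) = $121,684.93


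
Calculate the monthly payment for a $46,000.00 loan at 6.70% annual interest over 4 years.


Loan payment formula: PMT = PV × r / (1 − (1 + r)^(−n))
Monthly rate r = 0.067/12 ≈ 0.00558333, n = 48 months
Denominator: 1 − (1 + 0.067/12)^(−48) = 0.234522
PMT = $46,000.00 × (0.067/12) / 0.234522
PMT = $1,095.14 per month

PMT = PV × r / (1-(1+r)^(-n)) = $1,095.14/month


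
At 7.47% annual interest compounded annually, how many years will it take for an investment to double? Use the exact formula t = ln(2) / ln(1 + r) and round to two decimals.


Doubling condition: (1 + r)^t = 2
Take ln of both sides: t × ln(1 + r) = ln(2)
t = ln(2) / ln(1 + r)
t = 0.693147 / 0.072042
t = 9.62

t = ln(2) / ln(1 + r) = 9.62 years


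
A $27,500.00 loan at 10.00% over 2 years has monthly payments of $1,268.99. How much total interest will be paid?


Total paid over the life of the loan = PMT × n.
Total paid = $1,268.99 × 24 = $30,455.76
Total interest = total paid − principal = $30,455.76 − $27,500.00 = $2,955.76

Total interest = (PMT × n) - PV = $2,955.76


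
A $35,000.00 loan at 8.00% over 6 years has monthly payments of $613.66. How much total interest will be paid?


Total paid over the life of the loan = PMT × n.
Total paid = $613.66 × 72 = $44,183.52
Total interest = total paid − principal = $44,183.52 − $35,000.00 = $9,183.52

Total interest = (PMT × n) - PV = $9,183.52


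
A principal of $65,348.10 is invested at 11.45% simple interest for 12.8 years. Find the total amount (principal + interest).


Total amount formula: A = P(1 + rt) = P + P·r·t
Interest: I = P × r × t = $65,348.10 × 0.1145 × 12.8 = $95,774.18
A = P + I = $65,348.10 + $95,774.18 = $161,122.28

A = P + I = P(1 + rt) = $161,122.28


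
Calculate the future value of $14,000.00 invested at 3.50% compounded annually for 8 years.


Compound interest formula: A = P(1 + r/n)^(nt)
A = $14,000.00 × (1 + 0.035/1)^(1 × 8)
Growth factor: (1 + 0.035/1)^8 = 1.316809
A = $14,000.00 × 1.316809
A = $18,435.33

A = P(1 + r/n)^(nt) = $18,435.33


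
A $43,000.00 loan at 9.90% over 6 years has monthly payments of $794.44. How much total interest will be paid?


Total paid over the life of the loan = PMT × n.
Total paid = $794.44 × 72 = $57,199.68
Total interest = total paid − principal = $57,199.68 − $43,000.00 = $14,199.68

Total interest = (PMT × n) - PV = $14,199.68


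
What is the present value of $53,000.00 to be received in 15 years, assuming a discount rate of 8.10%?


Present value formula: PV = FV / (1 + r)^t
PV = $53,000.00 / (1 + 0.081)^15
PV = $53,000.00 / 3.216514
PV = $16,477.47

PV = FV / (1 + r)^t = $16,477.47


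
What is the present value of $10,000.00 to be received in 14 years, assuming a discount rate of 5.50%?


Present value formula: PV = FV / (1 + r)^t
PV = $10,000.00 / (1 + 0.055)^14
PV = $10,000.00 / 2.116091
PV = $4,725.69

PV = FV / (1 + r)^t = $4,725.69


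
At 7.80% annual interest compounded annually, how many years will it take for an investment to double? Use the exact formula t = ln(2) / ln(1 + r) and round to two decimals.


Doubling condition: (1 + r)^t = 2
Take ln of both sides: t × ln(1 + r) = ln(2)
t = ln(2) / ln(1 + r)
t = 0.693147 / 0.075107
t = 9.23

t = ln(2) / ln(1 + r) = 9.23 years


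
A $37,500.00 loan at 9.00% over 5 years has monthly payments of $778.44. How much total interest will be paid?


Total paid over the life of the loan = PMT × n.
Total paid = $778.44 × 60 = $46,706.40
Total interest = total paid − principal = $46,706.40 − $37,500.00 = $9,206.40

Total interest = (PMT × n) - PV = $9,206.40


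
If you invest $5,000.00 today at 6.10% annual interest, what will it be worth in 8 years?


Future value formula: FV = PV × (1 + r)^t
FV = $5,000.00 × (1 + 0.061)^8
FV = $5,000.00 × 1.6059169
FV = $8,029.58

FV = PV × (1 + r)^t = $8,029.58


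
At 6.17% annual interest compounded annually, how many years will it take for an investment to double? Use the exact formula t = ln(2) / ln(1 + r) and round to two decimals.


Doubling condition: (1 + r)^t = 2
Take ln of both sides: t × ln(1 + r) = ln(2)
t = ln(2) / ln(1 + r)
t = 0.693147 / 0.059871
t = 11.58

t = ln(2) / ln(1 + r) = 11.58 years


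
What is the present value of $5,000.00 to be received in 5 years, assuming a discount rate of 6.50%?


Present value formula: PV = FV / (1 + r)^t
PV = $5,000.00 / (1 + 0.065)^5
PV = $5,000.00 / 1.370087
PV = $3,649.40

PV = FV / (1 + r)^t = $3,649.40


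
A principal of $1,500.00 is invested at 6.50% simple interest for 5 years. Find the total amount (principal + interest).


Total amount formula: A = P(1 + rt) = P + P·r·t
Interest: I = P × r × t = $1,500.00 × 0.065 × 5 = $487.50
A = P + I = $1,500.00 + $487.50 = $1,987.50

A = P + I = P(1 + rt) = $1,987.50


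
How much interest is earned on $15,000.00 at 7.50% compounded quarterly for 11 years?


Compound interest earned = final amount − principal.
A = P(1 + r/n)^(nt) = $15,000.00 × (1 + 0.075/4)^(4 × 11) = $33,967.74
Interest = A − P = $33,967.74 − $15,000.00 = $18,967.74

Interest = A - P = $18,967.74


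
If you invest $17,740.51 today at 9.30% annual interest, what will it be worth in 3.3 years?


Future value formula: FV = PV × (1 + r)^t
FV = $17,740.51 × (1 + 0.093)^3.3
FV = $17,740.51 × 1.341055
FV = $23,791.00

FV = PV × (1 + r)^t = $23,791.00


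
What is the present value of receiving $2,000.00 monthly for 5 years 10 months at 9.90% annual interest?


Present value of an ordinary annuity: PV = PMT × (1 − (1 + r)^(−n)) / r
Monthly rate r = 0.099/12 = 0.00825, n = 70
PV = $2,000.00 × (1 − (1 + 0.099/12)^(−70)) / (0.099/12)
PV = $2,000.00 × 53.014394
PV = $106,028.79

PV = PMT × (1-(1+r)^(-n))/r = $106,028.79


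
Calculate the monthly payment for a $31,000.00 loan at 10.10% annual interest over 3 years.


Loan payment formula: PMT = PV × r / (1 − (1 + r)^(−n))
Monthly rate r = 0.101/12 ≈ 0.00841667, n = 36 months
Denominator: 1 − (1 + 0.101/12)^(−36) = 0.260464
PMT = $31,000.00 × (0.101/12) / 0.260464
PMT = $1,001.74 per month

PMT = PV × r / (1-(1+r)^(-n)) = $1,001.74/month


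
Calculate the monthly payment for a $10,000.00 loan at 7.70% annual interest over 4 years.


Loan payment formula: PMT = PV × r / (1 − (1 + r)^(−n))
Monthly rate r = 0.077/12 ≈ 0.00641667, n = 48 months
Denominator: 1 − (1 + 0.077/12)^(−48) = 0.264361
PMT = $10,000.00 × (0.077/12) / 0.264361
PMT = $242.72 per month

PMT = PV × r / (1-(1+r)^(-n)) = $242.72/month


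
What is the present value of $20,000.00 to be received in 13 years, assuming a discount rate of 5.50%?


Present value formula: PV = FV / (1 + r)^t
PV = $20,000.00 / (1 + 0.055)^13
PV = $20,000.00 / 2.005774
PV = $9,971.21

PV = FV / (1 + r)^t = $9,971.21


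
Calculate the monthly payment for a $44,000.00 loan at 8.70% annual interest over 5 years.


Loan payment formula: PMT = PV × r / (1 − (1 + r)^(−n))
Monthly rate r = 0.087/12 = 0.00725, n = 60 months
Denominator: 1 − (1 + 0.087/12)^(−60) = 0.351719
PMT = $44,000.00 × (0.087/12) / 0.351719
PMT = $906.97 per month

PMT = PV × r / (1-(1+r)^(-n)) = $906.97/month


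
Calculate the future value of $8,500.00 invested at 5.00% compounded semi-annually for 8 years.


Compound interest formula: A = P(1 + r/n)^(nt)
A = $8,500.00 × (1 + 0.05/2)^(2 × 8)
Growth factor: (1 + 0.05/2)^16 = 1.484506
A = $8,500.00 × 1.484506
A = $12,618.30

A = P(1 + r/n)^(nt) = $12,618.30


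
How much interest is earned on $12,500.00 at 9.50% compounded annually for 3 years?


Compound interest earned = final amount − principal.
A = P(1 + r/n)^(nt) = $12,500.00 × (1 + 0.095/1)^(1 × 3) = $16,411.65
Interest = A − P = $16,411.65 − $12,500.00 = $3,911.65

Interest = A - P = $3,911.65


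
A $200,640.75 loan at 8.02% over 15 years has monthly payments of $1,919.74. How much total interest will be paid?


Total paid over the life of the loan = PMT × n.
Total paid = $1,919.74 × 180 = $345,553.20
Total interest = total paid − principal = $345,553.20 − $200,640.75 = $144,912.45

Total interest = (PMT × n) - PV = $144,912.45


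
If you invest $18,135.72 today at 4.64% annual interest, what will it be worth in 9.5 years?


Future value formula: FV = PV × (1 + r)^t
FV = $18,135.72 × (1 + 0.0464)^9.5
FV = $18,135.72 × 1.5386096
FV = $27,903.79

FV = PV × (1 + r)^t = $27,903.79


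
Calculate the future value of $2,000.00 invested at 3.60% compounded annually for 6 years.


Compound interest formula: A = P(1 + r/n)^(nt)
A = $2,000.00 × (1 + 0.036/1)^(1 × 6)
Growth factor: (1 + 0.036/1)^6 = 1.236399
A = $2,000.00 × 1.236399
A = $2,472.80

A = P(1 + r/n)^(nt) = $2,472.80


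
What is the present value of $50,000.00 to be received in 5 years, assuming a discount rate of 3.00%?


Present value formula: PV = FV / (1 + r)^t
PV = $50,000.00 / (1 + 0.03)^5
PV = $50,000.00 / 1.159274
PV = $43,130.44

PV = FV / (1 + r)^t = $43,130.44


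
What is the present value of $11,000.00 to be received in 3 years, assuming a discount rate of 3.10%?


Present value formula: PV = FV / (1 + r)^t
PV = $11,000.00 / (1 + 0.031)^3
PV = $11,000.00 / 1.09591279
PV = $10,037.30

PV = FV / (1 + r)^t = $10,037.30


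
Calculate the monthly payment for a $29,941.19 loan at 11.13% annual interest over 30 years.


Loan payment formula: PMT = PV × r / (1 − (1 + r)^(−n))
Monthly rate r = 0.1113/12 = 0.009275, n = 360 months
Denominator: 1 − (1 + 0.1113/12)^(−360) = 0.963977
PMT = $29,941.19 × (0.1113/12) / 0.963977
PMT = $288.08 per month

PMT = PV × r / (1-(1+r)^(-n)) = $288.08/month


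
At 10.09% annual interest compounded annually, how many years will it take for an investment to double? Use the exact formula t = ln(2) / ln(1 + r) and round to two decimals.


Doubling condition: (1 + r)^t = 2
Take ln of both sides: t × ln(1 + r) = ln(2)
t = ln(2) / ln(1 + r)
t = 0.693147 / 0.096128
t = 7.21

t = ln(2) / ln(1 + r) = 7.21 years


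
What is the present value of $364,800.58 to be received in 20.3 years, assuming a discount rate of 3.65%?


Present value formula: PV = FV / (1 + r)^t
PV = $364,800.58 / (1 + 0.0365)^20.3
PV = $364,800.58 / 2.0704127
PV = $176,197.04

PV = FV / (1 + r)^t = $176,197.04


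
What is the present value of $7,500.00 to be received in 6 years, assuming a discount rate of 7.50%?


Present value formula: PV = FV / (1 + r)^t
PV = $7,500.00 / (1 + 0.075)^6
PV = $7,500.00 / 1.543302
PV = $4,859.71

PV = FV / (1 + r)^t = $4,859.71


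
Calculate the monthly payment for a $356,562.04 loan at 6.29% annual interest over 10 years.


Loan payment formula: PMT = PV × r / (1 − (1 + r)^(−n))
Monthly rate r = 0.0629/12 ≈ 0.00524167, n = 120 months
Denominator: 1 − (1 + 0.0629/12)^(−120) = 0.4659988
PMT = $356,562.04 × (0.0629/12) / 0.4659988
PMT = $4,010.70 per month

PMT = PV × r / (1-(1+r)^(-n)) = $4,010.70/month


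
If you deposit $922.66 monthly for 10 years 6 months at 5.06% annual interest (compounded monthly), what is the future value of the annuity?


Future value of an ordinary annuity: FV = PMT × ((1 + r)^n − 1) / r
Monthly rate r = 0.0506/12 ≈ 0.00421667, n = 126
FV = $922.66 × ((1 + 0.0506/12)^126 − 1) / (0.0506/12)
FV = $922.66 × 165.828429
FV = $153,003.26

FV = PMT × ((1+r)^n - 1)/r = $153,003.26


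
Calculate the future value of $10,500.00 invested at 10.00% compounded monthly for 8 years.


Compound interest formula: A = P(1 + r/n)^(nt)
A = $10,500.00 × (1 + 0.1/12)^(12 × 8)
Growth factor: (1 + 0.1/12)^96 = 2.2181756
A = $10,500.00 × 2.2181756
A = $23,290.84

A = P(1 + r/n)^(nt) = $23,290.84


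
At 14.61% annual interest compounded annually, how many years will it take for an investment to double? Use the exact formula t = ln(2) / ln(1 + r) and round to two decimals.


Doubling condition: (1 + r)^t = 2
Take ln of both sides: t × ln(1 + r) = ln(2)
t = ln(2) / ln(1 + r)
t = 0.693147 / 0.136365
t = 5.08

t = ln(2) / ln(1 + r) = 5.08 years


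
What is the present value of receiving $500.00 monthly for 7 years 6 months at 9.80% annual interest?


Present value of an ordinary annuity: PV = PMT × (1 − (1 + r)^(−n)) / r
Monthly rate r = 0.098/12 ≈ 0.00816667, n = 90
PV = $500.00 × (1 − (1 + 0.098/12)^(−90)) / (0.098/12)
PV = $500.00 × 63.558499
PV = $31,779.25

PV = PMT × (1-(1+r)^(-n))/r = $31,779.25


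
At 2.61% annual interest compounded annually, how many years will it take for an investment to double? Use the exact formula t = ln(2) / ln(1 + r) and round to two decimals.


Doubling condition: (1 + r)^t = 2
Take ln of both sides: t × ln(1 + r) = ln(2)
t = ln(2) / ln(1 + r)
t = 0.693147 / 0.025765
t = 26.90

t = ln(2) / ln(1 + r) = 26.90 years


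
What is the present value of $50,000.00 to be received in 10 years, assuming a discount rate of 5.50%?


Present value formula: PV = FV / (1 + r)^t
PV = $50,000.00 / (1 + 0.055)^10
PV = $50,000.00 / 1.7081445
PV = $29,271.53

PV = FV / (1 + r)^t = $29,271.53


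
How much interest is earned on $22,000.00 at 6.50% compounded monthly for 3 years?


Compound interest earned = final amount − principal.
A = P(1 + r/n)^(nt) = $22,000.00 × (1 + 0.065/12)^(12 × 3) = $26,722.78
Interest = A − P = $26,722.78 − $22,000.00 = $4,722.78

Interest = A - P = $4,722.78


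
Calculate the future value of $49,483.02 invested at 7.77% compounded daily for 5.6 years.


Compound interest formula: A = P(1 + r/n)^(nt)
A = $49,483.02 × (1 + 0.0777/365)^(365 × 5.6)
Growth factor: (1 + 0.0777/365)^2044 = 1.5450769
A = $49,483.02 × 1.5450769
A = $76,455.07

A = P(1 + r/n)^(nt) = $76,455.07


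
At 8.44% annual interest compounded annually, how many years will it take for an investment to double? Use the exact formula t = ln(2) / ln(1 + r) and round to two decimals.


Doubling condition: (1 + r)^t = 2
Take ln of both sides: t × ln(1 + r) = ln(2)
t = ln(2) / ln(1 + r)
t = 0.693147 / 0.081027
t = 8.55

t = ln(2) / ln(1 + r) = 8.55 years


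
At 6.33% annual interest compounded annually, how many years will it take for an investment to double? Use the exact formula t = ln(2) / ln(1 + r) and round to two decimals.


Doubling condition: (1 + r)^t = 2
Take ln of both sides: t × ln(1 + r) = ln(2)
t = ln(2) / ln(1 + r)
t = 0.693147 / 0.061377
t = 11.29

t = ln(2) / ln(1 + r) = 11.29 years


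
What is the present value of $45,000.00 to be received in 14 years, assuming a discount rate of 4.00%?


Present value formula: PV = FV / (1 + r)^t
PV = $45,000.00 / (1 + 0.04)^14
PV = $45,000.00 / 1.7316764
PV = $25,986.38

PV = FV / (1 + r)^t = $25,986.38


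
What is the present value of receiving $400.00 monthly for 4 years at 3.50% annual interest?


Present value of an ordinary annuity: PV = PMT × (1 − (1 + r)^(−n)) / r
Monthly rate r = 0.035/12 ≈ 0.00291667, n = 48
PV = $400.00 × (1 − (1 + 0.035/12)^(−48)) / (0.035/12)
PV = $400.00 × 44.730719
PV = $17,892.29

PV = PMT × (1-(1+r)^(-n))/r = $17,892.29


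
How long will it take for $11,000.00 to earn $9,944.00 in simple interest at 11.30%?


Rearrange the simple interest formula for t:
I = P × r × t  ⇒  t = I / (P × r)
t = $9,944.00 / ($11,000.00 × 0.113)
t = 8

t = I/(P×r) = 8 years


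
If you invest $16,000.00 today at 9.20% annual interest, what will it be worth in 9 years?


Future value formula: FV = PV × (1 + r)^t
FV = $16,000.00 × (1 + 0.092)^9
FV = $16,000.00 × 2.208024
FV = $35,328.38

FV = PV × (1 + r)^t = $35,328.38


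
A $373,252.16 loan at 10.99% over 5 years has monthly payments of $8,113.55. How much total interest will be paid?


Total paid over the life of the loan = PMT × n.
Total paid = $8,113.55 × 60 = $486,813.00
Total interest = total paid − principal = $486,813.00 − $373,252.16 = $113,560.84

Total interest = (PMT × n) - PV = $113,560.84


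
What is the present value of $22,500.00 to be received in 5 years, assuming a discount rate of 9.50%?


Present value formula: PV = FV / (1 + r)^t
PV = $22,500.00 / (1 + 0.095)^5
PV = $22,500.00 / 1.574239
PV = $14,292.62

PV = FV / (1 + r)^t = $14,292.62


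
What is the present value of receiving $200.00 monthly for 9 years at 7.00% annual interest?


Present value of an ordinary annuity: PV = PMT × (1 − (1 + r)^(−n)) / r
Monthly rate r = 0.07/12 ≈ 0.00583333, n = 108
PV = $200.00 × (1 − (1 + 0.07/12)^(−108)) / (0.07/12)
PV = $200.00 × 79.959850
PV = $15,991.97

PV = PMT × (1-(1+r)^(-n))/r = $15,991.97


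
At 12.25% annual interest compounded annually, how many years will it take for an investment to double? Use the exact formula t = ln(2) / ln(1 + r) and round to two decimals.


Doubling condition: (1 + r)^t = 2
Take ln of both sides: t × ln(1 + r) = ln(2)
t = ln(2) / ln(1 + r)
t = 0.693147 / 0.115558
t = 6.00

t = ln(2) / ln(1 + r) = 6.00 years


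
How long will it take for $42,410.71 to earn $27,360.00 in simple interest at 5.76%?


Rearrange the simple interest formula for t:
I = P × r × t  ⇒  t = I / (P × r)
t = $27,360.00 / ($42,410.71 × 0.0576)
t = 11.2

t = I/(P×r) = 11.2 years


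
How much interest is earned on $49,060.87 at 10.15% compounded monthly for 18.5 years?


Compound interest earned = final amount − principal.
A = P(1 + r/n)^(nt) = $49,060.87 × (1 + 0.1015/12)^(12 × 18.5) = $318,274.73
Interest = A − P = $318,274.73 − $49,060.87 = $269,213.86

Interest = A - P = $269,213.86


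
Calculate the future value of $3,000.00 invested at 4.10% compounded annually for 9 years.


Compound interest formula: A = P(1 + r/n)^(nt)
A = $3,000.00 × (1 + 0.041/1)^(1 × 9)
Growth factor: (1 + 0.041/1)^9 = 1.435676
A = $3,000.00 × 1.435676
A = $4,307.03

A = P(1 + r/n)^(nt) = $4,307.03


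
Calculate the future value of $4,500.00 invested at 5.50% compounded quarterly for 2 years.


Compound interest formula: A = P(1 + r/n)^(nt)
A = $4,500.00 × (1 + 0.055/4)^(4 × 2)
Growth factor: (1 + 0.055/4)^8 = 1.115442
A = $4,500.00 × 1.115442
A = $5,019.49

A = P(1 + r/n)^(nt) = $5,019.49


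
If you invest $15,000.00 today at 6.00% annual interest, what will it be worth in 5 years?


Future value formula: FV = PV × (1 + r)^t
FV = $15,000.00 × (1 + 0.06)^5
FV = $15,000.00 × 1.3382256
FV = $20,073.38

FV = PV × (1 + r)^t = $20,073.38


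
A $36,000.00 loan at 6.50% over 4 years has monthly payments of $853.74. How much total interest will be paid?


Total paid over the life of the loan = PMT × n.
Total paid = $853.74 × 48 = $40,979.52
Total interest = total paid − principal = $40,979.52 − $36,000.00 = $4,979.52

Total interest = (PMT × n) - PV = $4,979.52


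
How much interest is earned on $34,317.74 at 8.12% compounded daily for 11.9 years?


Compound interest earned = final amount − principal.
A = P(1 + r/n)^(nt) = $34,317.74 × (1 + 0.0812/365)^(365 × 11.9) = $90,182.46
Interest = A − P = $90,182.46 − $34,317.74 = $55,864.72

Interest = A - P = $55,864.72


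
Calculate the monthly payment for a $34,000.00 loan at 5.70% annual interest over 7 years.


Loan payment formula: PMT = PV × r / (1 − (1 + r)^(−n))
Monthly rate r = 0.057/12 = 0.00475, n = 84 months
Denominator: 1 − (1 + 0.057/12)^(−84) = 0.328375
PMT = $34,000.00 × (0.057/12) / 0.328375
PMT = $491.82 per month

PMT = PV × r / (1-(1+r)^(-n)) = $491.82/month
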